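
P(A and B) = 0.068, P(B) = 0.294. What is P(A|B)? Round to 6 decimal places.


P(A|B) = P(A and B) / P(B) = 0.068 / 0.294 = 34/147 ≈ 0.23129252

0.231293


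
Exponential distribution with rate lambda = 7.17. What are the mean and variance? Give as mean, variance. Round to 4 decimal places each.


mean = 1/lam, var = 1/lam^2
mean = 1 / 7.17 = 100/717 ≈ 0.139470
lam^2 = 7.17^2 = 51.4089
var = 1 / 51.4089 ≈ 0.019452

0.1395, 0.0195


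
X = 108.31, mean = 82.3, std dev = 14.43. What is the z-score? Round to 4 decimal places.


z = (X - mu) / sigma
X - mu = 108.31 - 82.3 = 26.01
z = 26.01 / 14.43 = 867/481 ≈ 1.802495

1.8025


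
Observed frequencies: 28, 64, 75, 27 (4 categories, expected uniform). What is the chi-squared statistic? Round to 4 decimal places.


chi2 = sum((O-E)^2/E), E = total/4
total = 194, E = 194/4 = 48.5
(28 - 48.5)^2 / 48.5 = 420.25 / 48.5 = 1681/194 ≈ 8.664948
(64 - 48.5)^2 / 48.5 = 240.25 / 48.5 = 961/194 ≈ 4.953608
(75 - 48.5)^2 / 48.5 = 702.25 / 48.5 = 2809/194 ≈ 14.479381
(27 - 48.5)^2 / 48.5 = 462.25 / 48.5 = 1849/194 ≈ 9.530928
chi2 = 3650/97 ≈ 37.628866

37.6289


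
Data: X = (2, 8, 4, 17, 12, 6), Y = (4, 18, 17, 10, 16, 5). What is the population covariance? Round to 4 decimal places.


Cov = (1/n)*sum((xi-xbar)(yi-ybar))
n = 6, xbar = 49/6 ≈ 8.166667, ybar = 70/6 = 35/3 ≈ 11.666667
sum((xi-xbar)(yi-ybar)) = 121/3 ≈ 40.333333
Cov = 40.333333 / 6 = 121/18 ≈ 6.722222

6.7222


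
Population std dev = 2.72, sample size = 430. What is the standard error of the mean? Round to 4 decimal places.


SE = sigma / sqrt(n)
sqrt(430) ≈ 20.736441
SE = 2.72 / 20.736441 ≈ 0.131170

0.1312


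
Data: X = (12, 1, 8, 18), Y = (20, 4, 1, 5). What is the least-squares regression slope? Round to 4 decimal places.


b = sum((xi-xbar)(yi-ybar)) / sum((xi-xbar)^2)
n = 4, xbar = 39/4 = 9.75, ybar = 30/4 = 7.5
Sxy = sum((xi-xbar)(yi-ybar)) = 49.5
Sxx = sum((xi-xbar)^2) = 152.75
b = Sxy / Sxx = 198/611 ≈ 0.324059

0.3241


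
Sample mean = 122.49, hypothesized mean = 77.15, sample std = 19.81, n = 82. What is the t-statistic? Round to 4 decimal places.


t = (xbar - mu0) / (s/sqrt(n))
xbar - mu0 = 122.49 - 77.15 = 45.34
sqrt(82) ≈ 9.05538514
s/sqrt(n) = 19.81 / 9.05538514 ≈ 2.18764853
t = 45.34 / 2.18764853 ≈ 20.725450

20.7254


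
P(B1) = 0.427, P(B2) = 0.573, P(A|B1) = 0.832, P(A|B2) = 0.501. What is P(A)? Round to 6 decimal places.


P(A) = P(A|B1)*P(B1) + P(A|B2)*P(B2)
P(A|B1)*P(B1) = 0.832 * 0.427 = 0.355264
P(A|B2)*P(B2) = 0.501 * 0.573 = 0.287073
P(A) = 0.355264 + 0.287073 = 0.642337

0.642337


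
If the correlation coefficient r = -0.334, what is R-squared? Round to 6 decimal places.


R^2 = r^2 = (-0.334)^2 = 0.111556

0.111556


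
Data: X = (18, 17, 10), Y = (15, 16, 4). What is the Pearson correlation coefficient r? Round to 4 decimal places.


r = sum((xi-xbar)(yi-ybar)) / sqrt(sum((xi-xbar)^2) * sum((yi-ybar)^2))
n = 3, xbar = 45/3 = 15, ybar = 35/3 ≈ 11.666667
Sxy = sum((xi-xbar)(yi-ybar)) = 57
Sxx = sum((xi-xbar)^2) = 38
Syy = sum((yi-ybar)^2) = 266/3 ≈ 88.666667
sqrt(Sxx*Syy) ≈ 58.045959
r = Sxy / sqrt(Sxx*Syy) = 57 / 58.045959 ≈ 0.981981

0.9820


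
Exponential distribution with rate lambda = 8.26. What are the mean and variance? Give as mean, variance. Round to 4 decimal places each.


mean = 1/lam, var = 1/lam^2
mean = 1 / 8.26 = 50/413 ≈ 0.121065
lam^2 = 8.26^2 = 68.2276
var = 1 / 68.2276 ≈ 0.014657

0.1211, 0.0147


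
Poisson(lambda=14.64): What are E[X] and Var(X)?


E[X] = Var(X) = lambda = 14.64

14.64, 14.64


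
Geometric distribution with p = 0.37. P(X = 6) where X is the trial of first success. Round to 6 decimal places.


P = (1-p)^(k-1) * p
(1-p)^(k-1) = 0.63^5 ≈ 0.09924365
P = 0.09924365 * 0.37 ≈ 0.03672015

0.036720


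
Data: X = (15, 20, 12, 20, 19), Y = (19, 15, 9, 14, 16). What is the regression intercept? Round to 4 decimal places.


a = ybar - b*xbar, where b = sum((xi-xbar)(yi-ybar)) / sum((xi-xbar)^2)
n = 5, xbar = 86/5 = 17.2, ybar = 73/5 = 14.6
Sxy = sum((xi-xbar)(yi-ybar)) = 21.4
Sxx = sum((xi-xbar)^2) = 50.8
b = Sxy / Sxx = 107/254 ≈ 0.421260
a = 14.6 - 0.421260 * 17.2 = 934/127 ≈ 7.354331

7.3543


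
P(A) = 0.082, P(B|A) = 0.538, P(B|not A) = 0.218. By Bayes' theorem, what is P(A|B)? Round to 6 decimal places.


P(A|B) = P(B|A)*P(A) / P(B), P(B) = P(B|A)*P(A) + P(B|not A)*P(not A)
P(B|A)*P(A) = 0.538 * 0.082 = 0.044116
P(B|not A)*P(not A) = 0.218 * 0.918 = 0.200124
P(B) = 0.044116 + 0.200124 = 0.24424
P(A|B) = 0.044116 / 0.24424 ≈ 0.18062561

0.180626


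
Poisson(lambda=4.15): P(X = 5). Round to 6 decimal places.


P = e^(-lam) * lam^k / k!
e^(-4.15) ≈ 0.01576442
lam^k = 4.15^5 ≈ 1230.950201
k! = 5! = 120
P = 0.01576442 * 1230.950201 / 120 ≈ 0.161710

0.161710


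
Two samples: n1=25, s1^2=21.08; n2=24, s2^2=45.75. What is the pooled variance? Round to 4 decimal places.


sp^2 = ((n1-1)*s1^2 + (n2-1)*s2^2)/(n1+n2-2)
(n1-1)*s1^2 = 24 * 21.08 = 505.92
(n2-1)*s2^2 = 23 * 45.75 = 1052.25
numerator = 505.92 + 1052.25 = 1558.17
n1+n2-2 = 47
sp^2 = 1558.17 / 47 = 155817/4700 ≈ 33.152553

33.1526


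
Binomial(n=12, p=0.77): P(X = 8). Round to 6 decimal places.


P = C(n,k) * p^k * (1-p)^(n-k)
C(12,8) = 495
p^k = 0.77^8 ≈ 0.1235736
(1-p)^(n-k) = 0.23^4 = 0.00279841
P = 495 * 0.1235736 * 0.00279841 ≈ 0.171176

0.171176


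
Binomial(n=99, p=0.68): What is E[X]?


E[X] = n*p = 99 * 0.68 = 67.32

67.32


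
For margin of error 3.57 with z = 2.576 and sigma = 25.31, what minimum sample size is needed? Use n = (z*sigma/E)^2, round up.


z*sigma/E = 2.576 * 25.31 / 3.57 = 116426/6375 ≈ 18.262902
(z*sigma/E)^2 ≈ 333.533588
round up: n = 334

334


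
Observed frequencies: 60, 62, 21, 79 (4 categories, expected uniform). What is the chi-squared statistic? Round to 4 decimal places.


chi2 = sum((O-E)^2/E), E = total/4
total = 222, E = 222/4 = 55.5
(60 - 55.5)^2 / 55.5 = 20.25 / 55.5 = 27/74 ≈ 0.364865
(62 - 55.5)^2 / 55.5 = 42.25 / 55.5 = 169/222 ≈ 0.761261
(21 - 55.5)^2 / 55.5 = 1190.25 / 55.5 = 1587/74 ≈ 21.445946
(79 - 55.5)^2 / 55.5 = 552.25 / 55.5 = 2209/222 ≈ 9.950450
chi2 = 3610/111 ≈ 32.522523

32.5225


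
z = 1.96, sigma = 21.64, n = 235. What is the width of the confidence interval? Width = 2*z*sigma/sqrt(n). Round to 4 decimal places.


width = 2*z*sigma/sqrt(n)
2*z*sigma = 2 * 1.96 * 21.64 = 84.8288
sqrt(235) ≈ 15.329710
width = 84.8288 / 15.329710 ≈ 5.533621

5.5336


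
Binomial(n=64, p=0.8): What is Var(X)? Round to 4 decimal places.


Var = n*p*(1-p) = 64 * 0.8 * 0.2 = 10.24

10.2400


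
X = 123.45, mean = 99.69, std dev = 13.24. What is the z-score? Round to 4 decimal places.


z = (X - mu) / sigma
X - mu = 123.45 - 99.69 = 23.76
z = 23.76 / 13.24 = 594/331 ≈ 1.794562

1.7946


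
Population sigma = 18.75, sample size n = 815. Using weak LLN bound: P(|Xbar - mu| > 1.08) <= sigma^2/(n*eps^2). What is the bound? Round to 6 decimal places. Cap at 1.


bound = min(1, sigma^2/(n*eps^2))
sigma^2 = 18.75^2 = 351.5625
n*eps^2 = 815 * 1.08^2 = 815 * 1.1664 = 950.616
sigma^2/(n*eps^2) = 351.5625 / 950.616 ≈ 0.36982599

0.369826


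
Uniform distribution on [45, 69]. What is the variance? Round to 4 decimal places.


Var = (b-a)^2 / 12
(b-a)^2 = (69 - 45)^2 = 576
Var = 576/12 = 48

48.0000


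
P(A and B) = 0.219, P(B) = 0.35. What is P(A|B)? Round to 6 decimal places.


P(A|B) = P(A and B) / P(B) = 0.219 / 0.35 = 219/350 ≈ 0.62571429

0.625714


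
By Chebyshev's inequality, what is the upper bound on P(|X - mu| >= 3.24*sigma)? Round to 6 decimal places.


P <= 1/k^2
k^2 = 3.24^2 = 10.4976
1/k^2 = 1 / 10.4976 = 625/6561 ≈ 0.09525987

0.095260


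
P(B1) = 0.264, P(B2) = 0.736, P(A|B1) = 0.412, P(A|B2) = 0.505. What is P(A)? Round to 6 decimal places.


P(A) = P(A|B1)*P(B1) + P(A|B2)*P(B2)
P(A|B1)*P(B1) = 0.412 * 0.264 = 0.108768
P(A|B2)*P(B2) = 0.505 * 0.736 = 0.37168
P(A) = 0.108768 + 0.37168 = 0.480448

0.480448


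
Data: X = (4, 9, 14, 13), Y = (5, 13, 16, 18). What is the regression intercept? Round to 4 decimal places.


a = ybar - b*xbar, where b = sum((xi-xbar)(yi-ybar)) / sum((xi-xbar)^2)
n = 4, xbar = 40/4 = 10, ybar = 52/4 = 13
Sxy = sum((xi-xbar)(yi-ybar)) = 75
Sxx = sum((xi-xbar)^2) = 62
b = Sxy / Sxx = 75/62 ≈ 1.209677
a = 13 - 1.209677 * 10 = 28/31 ≈ 0.903226

0.9032


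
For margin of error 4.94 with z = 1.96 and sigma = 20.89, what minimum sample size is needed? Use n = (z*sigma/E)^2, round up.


z*sigma/E = 1.96 * 20.89 / 4.94 ≈ 8.288340
(z*sigma/E)^2 ≈ 68.696581
round up: n = 69

69


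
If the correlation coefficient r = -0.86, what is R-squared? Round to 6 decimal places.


R^2 = r^2 = (-0.86)^2 = 0.7396

0.739600


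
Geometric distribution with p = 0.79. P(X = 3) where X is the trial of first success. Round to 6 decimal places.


P = (1-p)^(k-1) * p
(1-p)^(k-1) = 0.21^2 = 0.0441
P = 0.0441 * 0.79 = 0.034839

0.034839


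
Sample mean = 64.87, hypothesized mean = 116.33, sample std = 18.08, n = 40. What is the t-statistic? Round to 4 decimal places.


t = (xbar - mu0) / (s/sqrt(n))
xbar - mu0 = 64.87 - 116.33 = -51.46
sqrt(40) ≈ 6.32455532
s/sqrt(n) = 18.08 / 6.32455532 ≈ 2.85869900
t = -51.46 / 2.85869900 ≈ -18.001196

-18.0012


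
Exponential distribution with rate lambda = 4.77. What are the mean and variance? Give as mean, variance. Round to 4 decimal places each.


mean = 1/lam, var = 1/lam^2
mean = 1 / 4.77 = 100/477 ≈ 0.209644
lam^2 = 4.77^2 = 22.7529
var = 1 / 22.7529 ≈ 0.043950

0.2096, 0.0440


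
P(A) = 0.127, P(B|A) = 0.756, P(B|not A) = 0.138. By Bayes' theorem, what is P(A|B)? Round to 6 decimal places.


P(A|B) = P(B|A)*P(A) / P(B), P(B) = P(B|A)*P(A) + P(B|not A)*P(not A)
P(B|A)*P(A) = 0.756 * 0.127 = 0.096012
P(B|not A)*P(not A) = 0.138 * 0.873 = 0.120474
P(B) = 0.096012 + 0.120474 = 0.216486
P(A|B) = 0.096012 / 0.216486 = 1778/4009 ≈ 0.44350212

0.443502


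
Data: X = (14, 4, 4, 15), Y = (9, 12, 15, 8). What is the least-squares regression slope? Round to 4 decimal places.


b = sum((xi-xbar)(yi-ybar)) / sum((xi-xbar)^2)
n = 4, xbar = 37/4 = 9.25, ybar = 44/4 = 11
Sxy = sum((xi-xbar)(yi-ybar)) = -53
Sxx = sum((xi-xbar)^2) = 110.75
b = Sxy / Sxx = -212/443 ≈ -0.478555

-0.4786


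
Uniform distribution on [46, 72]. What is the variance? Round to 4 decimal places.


Var = (b-a)^2 / 12
(b-a)^2 = (72 - 46)^2 = 676
Var = 676/12 ≈ 56.333333

56.3333


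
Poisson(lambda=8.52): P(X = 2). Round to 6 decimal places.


P = e^(-lam) * lam^k / k!
e^(-8.52) ≈ 0.0001994394
lam^k = 8.52^2 = 72.5904
k! = 2! = 2
P = 0.0001994394 * 72.5904 / 2 ≈ 0.007239

0.007239


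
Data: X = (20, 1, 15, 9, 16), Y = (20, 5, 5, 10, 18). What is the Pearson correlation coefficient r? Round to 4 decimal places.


r = sum((xi-xbar)(yi-ybar)) / sqrt(sum((xi-xbar)^2) * sum((yi-ybar)^2))
n = 5, xbar = 61/5 = 12.2, ybar = 58/5 = 11.6
Sxy = sum((xi-xbar)(yi-ybar)) = 150.4
Sxx = sum((xi-xbar)^2) = 218.8
Syy = sum((yi-ybar)^2) = 201.2
sqrt(Sxx*Syy) ≈ 209.815538
r = Sxy / sqrt(Sxx*Syy) = 150.4 / 209.815538 ≈ 0.716820

0.7168


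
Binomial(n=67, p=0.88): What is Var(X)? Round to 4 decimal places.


Var = n*p*(1-p) = 67 * 0.88 * 0.12 = 7.0752

7.0752


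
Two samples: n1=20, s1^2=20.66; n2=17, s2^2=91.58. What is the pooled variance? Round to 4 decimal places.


sp^2 = ((n1-1)*s1^2 + (n2-1)*s2^2)/(n1+n2-2)
(n1-1)*s1^2 = 19 * 20.66 = 392.54
(n2-1)*s2^2 = 16 * 91.58 = 1465.28
numerator = 392.54 + 1465.28 = 1857.82
n1+n2-2 = 35
sp^2 = 1857.82 / 35 = 92891/1750 ≈ 53.080571

53.0806


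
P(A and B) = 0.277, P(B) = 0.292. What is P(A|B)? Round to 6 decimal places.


P(A|B) = P(A and B) / P(B) = 0.277 / 0.292 = 277/292 ≈ 0.94863014

0.948630


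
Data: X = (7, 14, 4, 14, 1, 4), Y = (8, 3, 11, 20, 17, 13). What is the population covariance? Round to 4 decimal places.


Cov = (1/n)*sum((xi-xbar)(yi-ybar))
n = 6, xbar = 44/6 = 22/3 ≈ 7.333333, ybar = 72/6 = 12
sum((xi-xbar)(yi-ybar)) = -37
Cov = -37 / 6 = -37/6 ≈ -6.166667

-6.1667


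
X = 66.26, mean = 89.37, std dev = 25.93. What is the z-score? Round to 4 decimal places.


z = (X - mu) / sigma
X - mu = 66.26 - 89.37 = -23.11
z = -23.11 / 25.93 = -2311/2593 ≈ -0.891246

-0.8912


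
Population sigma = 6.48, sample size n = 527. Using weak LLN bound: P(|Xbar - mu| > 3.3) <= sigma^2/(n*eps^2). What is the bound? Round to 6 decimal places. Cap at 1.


bound = min(1, sigma^2/(n*eps^2))
sigma^2 = 6.48^2 = 41.9904
n*eps^2 = 527 * 3.3^2 = 527 * 10.89 = 5739.03
sigma^2/(n*eps^2) = 41.9904 / 5739.03 ≈ 0.00731664

0.007317


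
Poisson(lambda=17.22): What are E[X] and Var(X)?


E[X] = Var(X) = lambda = 17.22

17.22, 17.22


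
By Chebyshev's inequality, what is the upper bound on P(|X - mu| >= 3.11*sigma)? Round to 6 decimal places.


P <= 1/k^2
k^2 = 3.11^2 = 9.6721
1/k^2 = 1 / 9.6721 ≈ 0.10339016

0.103390


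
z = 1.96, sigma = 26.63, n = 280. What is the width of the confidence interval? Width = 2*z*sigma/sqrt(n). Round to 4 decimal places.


width = 2*z*sigma/sqrt(n)
2*z*sigma = 2 * 1.96 * 26.63 = 104.3896
sqrt(280) ≈ 16.733201
width = 104.3896 / 16.733201 ≈ 6.238472

6.2385


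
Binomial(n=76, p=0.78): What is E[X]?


E[X] = n*p = 76 * 0.78 = 59.28

59.28


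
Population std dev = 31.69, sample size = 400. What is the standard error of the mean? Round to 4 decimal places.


SE = sigma / sqrt(n)
sqrt(400) = 20
SE = 31.69 / 20 = 1.5845

1.5845


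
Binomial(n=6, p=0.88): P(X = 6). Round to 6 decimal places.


P = C(n,k) * p^k * (1-p)^(n-k)
C(6,6) = 1
p^k = 0.88^6 ≈ 0.4644041
(1-p)^(n-k) = 0.12^0 = 1
P = 1 * 0.4644041 * 1 ≈ 0.464404

0.464404


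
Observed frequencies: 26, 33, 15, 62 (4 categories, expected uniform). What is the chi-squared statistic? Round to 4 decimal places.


chi2 = sum((O-E)^2/E), E = total/4
total = 136, E = 136/4 = 34
(26 - 34)^2 / 34 = 64 / 34 = 32/17 ≈ 1.882353
(33 - 34)^2 / 34 = 1 / 34 = 1/34 ≈ 0.029412
(15 - 34)^2 / 34 = 361 / 34 = 361/34 ≈ 10.617647
(62 - 34)^2 / 34 = 784 / 34 = 392/17 ≈ 23.058824
chi2 = 605/17 ≈ 35.588235

35.5882


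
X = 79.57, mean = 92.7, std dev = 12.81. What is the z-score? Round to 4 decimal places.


z = (X - mu) / sigma
X - mu = 79.57 - 92.7 = -13.13
z = -13.13 / 12.81 = -1313/1281 ≈ -1.024980

-1.0250


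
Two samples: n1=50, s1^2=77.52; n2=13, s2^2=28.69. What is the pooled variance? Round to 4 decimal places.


sp^2 = ((n1-1)*s1^2 + (n2-1)*s2^2)/(n1+n2-2)
(n1-1)*s1^2 = 49 * 77.52 = 3798.48
(n2-1)*s2^2 = 12 * 28.69 = 344.28
numerator = 3798.48 + 344.28 = 4142.76
n1+n2-2 = 61
sp^2 = 4142.76 / 61 = 103569/1525 ≈ 67.914098

67.9141


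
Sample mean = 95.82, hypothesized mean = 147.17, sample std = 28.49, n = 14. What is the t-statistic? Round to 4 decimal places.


t = (xbar - mu0) / (s/sqrt(n))
xbar - mu0 = 95.82 - 147.17 = -51.35
sqrt(14) ≈ 3.74165739
s/sqrt(n) = 28.49 / 3.74165739 ≈ 7.61427278
t = -51.35 / 7.61427278 ≈ -6.743914

-6.7439


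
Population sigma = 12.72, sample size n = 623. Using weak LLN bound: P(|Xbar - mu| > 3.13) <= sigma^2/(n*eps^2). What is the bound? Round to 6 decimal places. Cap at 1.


bound = min(1, sigma^2/(n*eps^2))
sigma^2 = 12.72^2 = 161.7984
n*eps^2 = 623 * 3.13^2 = 623 * 9.7969 = 6103.4687
sigma^2/(n*eps^2) = 161.7984 / 6103.4687 ≈ 0.02650925

0.026509


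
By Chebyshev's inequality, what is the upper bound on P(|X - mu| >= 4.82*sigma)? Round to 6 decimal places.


P <= 1/k^2
k^2 = 4.82^2 = 23.2324
1/k^2 = 1 / 23.2324 ≈ 0.04304334

0.043043


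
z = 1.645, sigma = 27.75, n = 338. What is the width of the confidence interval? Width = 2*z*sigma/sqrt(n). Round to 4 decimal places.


width = 2*z*sigma/sqrt(n)
2*z*sigma = 2 * 1.645 * 27.75 = 91.2975
sqrt(338) ≈ 18.384776
width = 91.2975 / 18.384776 ≈ 4.965929

4.9659


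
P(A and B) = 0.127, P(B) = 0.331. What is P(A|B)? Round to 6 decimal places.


P(A|B) = P(A and B) / P(B) = 0.127 / 0.331 = 127/331 ≈ 0.38368580

0.383686


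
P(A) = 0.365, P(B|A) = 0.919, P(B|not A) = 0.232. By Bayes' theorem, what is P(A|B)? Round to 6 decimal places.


P(A|B) = P(B|A)*P(A) / P(B), P(B) = P(B|A)*P(A) + P(B|not A)*P(not A)
P(B|A)*P(A) = 0.919 * 0.365 = 0.335435
P(B|not A)*P(not A) = 0.232 * 0.635 = 0.14732
P(B) = 0.335435 + 0.14732 = 0.482755
P(A|B) = 0.335435 / 0.482755 ≈ 0.69483485

0.694835


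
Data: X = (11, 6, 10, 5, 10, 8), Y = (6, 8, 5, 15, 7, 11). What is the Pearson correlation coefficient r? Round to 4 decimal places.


r = sum((xi-xbar)(yi-ybar)) / sqrt(sum((xi-xbar)^2) * sum((yi-ybar)^2))
n = 6, xbar = 50/6 = 25/3 ≈ 8.333333, ybar = 52/6 = 26/3 ≈ 8.666667
Sxy = sum((xi-xbar)(yi-ybar)) = -109/3 ≈ -36.333333
Sxx = sum((xi-xbar)^2) = 88/3 ≈ 29.333333
Syy = sum((yi-ybar)^2) = 208/3 ≈ 69.333333
sqrt(Sxx*Syy) ≈ 45.097425
r = Sxy / sqrt(Sxx*Syy) = -36.333333 / 45.097425 ≈ -0.805663

-0.8057


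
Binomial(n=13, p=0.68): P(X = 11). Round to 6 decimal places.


P = C(n,k) * p^k * (1-p)^(n-k)
C(13,11) = 78
p^k = 0.68^11 ≈ 0.01437468
(1-p)^(n-k) = 0.32^2 = 0.1024
P = 78 * 0.01437468 * 0.1024 ≈ 0.114813

0.114813


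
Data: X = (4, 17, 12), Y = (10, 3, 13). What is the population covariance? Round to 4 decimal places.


Cov = (1/n)*sum((xi-xbar)(yi-ybar))
n = 3, xbar = 33/3 = 11, ybar = 26/3 ≈ 8.666667
sum((xi-xbar)(yi-ybar)) = -39
Cov = -39 / 3 = -13

-13.0000


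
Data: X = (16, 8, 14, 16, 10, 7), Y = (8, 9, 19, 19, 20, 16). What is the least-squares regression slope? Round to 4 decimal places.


b = sum((xi-xbar)(yi-ybar)) / sum((xi-xbar)^2)
n = 6, xbar = 71/6 ≈ 11.833333, ybar = 91/6 ≈ 15.166667
Sxy = sum((xi-xbar)(yi-ybar)) = 31/6 ≈ 5.166667
Sxx = sum((xi-xbar)^2) = 485/6 ≈ 80.833333
b = Sxy / Sxx = 31/485 ≈ 0.063918

0.0639


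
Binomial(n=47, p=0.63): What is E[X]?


E[X] = n*p = 47 * 0.63 = 29.61

29.61


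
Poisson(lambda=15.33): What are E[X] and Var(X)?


E[X] = Var(X) = lambda = 15.33

15.33, 15.33


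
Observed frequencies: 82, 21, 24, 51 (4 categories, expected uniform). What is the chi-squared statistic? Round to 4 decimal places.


chi2 = sum((O-E)^2/E), E = total/4
total = 178, E = 178/4 = 44.5
(82 - 44.5)^2 / 44.5 = 1406.25 / 44.5 = 5625/178 ≈ 31.601124
(21 - 44.5)^2 / 44.5 = 552.25 / 44.5 = 2209/178 ≈ 12.410112
(24 - 44.5)^2 / 44.5 = 420.25 / 44.5 = 1681/178 ≈ 9.443820
(51 - 44.5)^2 / 44.5 = 42.25 / 44.5 = 169/178 ≈ 0.949438
chi2 = 4842/89 ≈ 54.404494

54.4045


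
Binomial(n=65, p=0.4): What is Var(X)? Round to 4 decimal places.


Var = n*p*(1-p) = 65 * 0.4 * 0.6 = 15.6

15.6000


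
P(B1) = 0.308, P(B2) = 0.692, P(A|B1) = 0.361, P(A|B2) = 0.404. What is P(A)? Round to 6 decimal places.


P(A) = P(A|B1)*P(B1) + P(A|B2)*P(B2)
P(A|B1)*P(B1) = 0.361 * 0.308 = 0.111188
P(A|B2)*P(B2) = 0.404 * 0.692 = 0.279568
P(A) = 0.111188 + 0.279568 = 0.390756

0.390756


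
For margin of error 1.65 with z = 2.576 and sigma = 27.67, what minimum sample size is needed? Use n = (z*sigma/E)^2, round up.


z*sigma/E = 2.576 * 27.67 / 1.65 ≈ 43.198739
(z*sigma/E)^2 ≈ 1866.131085
round up: n = 1867

1867


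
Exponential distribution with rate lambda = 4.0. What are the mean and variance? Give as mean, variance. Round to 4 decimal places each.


mean = 1/lam, var = 1/lam^2
mean = 1 / 4.0 = 0.25
lam^2 = 4.0^2 = 16
var = 1 / 16 = 0.0625

0.2500, 0.0625


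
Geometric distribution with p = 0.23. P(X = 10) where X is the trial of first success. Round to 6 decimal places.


P = (1-p)^(k-1) * p
(1-p)^(k-1) = 0.77^9 ≈ 0.09515169
P = 0.09515169 * 0.23 ≈ 0.02188489

0.021885


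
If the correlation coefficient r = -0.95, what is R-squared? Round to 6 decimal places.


R^2 = r^2 = (-0.95)^2 = 0.9025

0.902500


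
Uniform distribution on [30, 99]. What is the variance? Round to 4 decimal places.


Var = (b-a)^2 / 12
(b-a)^2 = (99 - 30)^2 = 4761
Var = 4761/12 = 396.75

396.7500


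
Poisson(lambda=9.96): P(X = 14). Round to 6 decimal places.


P = e^(-lam) * lam^k / k!
e^(-9.96) ≈ 0.00004725274
lam^k = 9.96^14 ≈ 94543295821819.625439
k! = 14! = 87178291200
P = 0.00004725274 * 94543295821819.625439 / 87178291200 ≈ 0.051245

0.051245


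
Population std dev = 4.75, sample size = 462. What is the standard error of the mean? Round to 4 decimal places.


SE = sigma / sqrt(n)
sqrt(462) ≈ 21.494185
SE = 4.75 / 21.494185 ≈ 0.220990

0.2210


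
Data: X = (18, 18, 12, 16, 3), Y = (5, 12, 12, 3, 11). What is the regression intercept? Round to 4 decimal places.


a = ybar - b*xbar, where b = sum((xi-xbar)(yi-ybar)) / sum((xi-xbar)^2)
n = 5, xbar = 67/5 = 13.4, ybar = 43/5 = 8.6
Sxy = sum((xi-xbar)(yi-ybar)) = -45.2
Sxx = sum((xi-xbar)^2) = 159.2
b = Sxy / Sxx = -113/398 ≈ -0.283920
a = 8.6 - (-0.283920) * 13.4 = 4937/398 ≈ 12.404523

12.4045


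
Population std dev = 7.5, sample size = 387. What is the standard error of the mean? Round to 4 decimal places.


SE = sigma / sqrt(n)
sqrt(387) ≈ 19.672316
SE = 7.5 / 19.672316 ≈ 0.381246

0.3812


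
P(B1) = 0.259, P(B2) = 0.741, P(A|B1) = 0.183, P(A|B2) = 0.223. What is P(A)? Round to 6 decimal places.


P(A) = P(A|B1)*P(B1) + P(A|B2)*P(B2)
P(A|B1)*P(B1) = 0.183 * 0.259 = 0.047397
P(A|B2)*P(B2) = 0.223 * 0.741 = 0.165243
P(A) = 0.047397 + 0.165243 = 0.21264

0.212640


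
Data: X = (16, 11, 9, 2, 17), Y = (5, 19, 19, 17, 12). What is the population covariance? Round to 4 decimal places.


Cov = (1/n)*sum((xi-xbar)(yi-ybar))
n = 5, xbar = 55/5 = 11, ybar = 72/5 = 14.4
sum((xi-xbar)(yi-ybar)) = -94
Cov = -94 / 5 = -18.8

-18.8000


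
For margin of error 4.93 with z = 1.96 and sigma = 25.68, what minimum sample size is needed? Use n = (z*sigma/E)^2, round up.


z*sigma/E = 1.96 * 25.68 / 4.93 ≈ 10.209493
(z*sigma/E)^2 ≈ 104.233745
round up: n = 105

105


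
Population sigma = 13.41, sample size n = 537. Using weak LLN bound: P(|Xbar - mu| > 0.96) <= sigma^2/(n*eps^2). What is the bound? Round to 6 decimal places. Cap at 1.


bound = min(1, sigma^2/(n*eps^2))
sigma^2 = 13.41^2 = 179.8281
n*eps^2 = 537 * 0.96^2 = 537 * 0.9216 = 494.8992
sigma^2/(n*eps^2) = 179.8281 / 494.8992 ≈ 0.36336308

0.363363


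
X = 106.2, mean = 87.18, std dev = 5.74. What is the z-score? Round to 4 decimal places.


z = (X - mu) / sigma
X - mu = 106.2 - 87.18 = 19.02
z = 19.02 / 5.74 = 951/287 ≈ 3.313589

3.3136


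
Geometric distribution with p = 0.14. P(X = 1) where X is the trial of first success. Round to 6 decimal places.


P = (1-p)^(k-1) * p
(1-p)^(k-1) = 0.86^0 = 1
P = 1 * 0.14 = 0.14

0.140000


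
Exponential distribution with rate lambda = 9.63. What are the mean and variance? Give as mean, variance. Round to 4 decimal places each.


mean = 1/lam, var = 1/lam^2
mean = 1 / 9.63 = 100/963 ≈ 0.103842
lam^2 = 9.63^2 = 92.7369
var = 1 / 92.7369 ≈ 0.010783

0.1038, 0.0108


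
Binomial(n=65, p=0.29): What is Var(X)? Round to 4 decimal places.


Var = n*p*(1-p) = 65 * 0.29 * 0.71 = 13.3835

13.3835


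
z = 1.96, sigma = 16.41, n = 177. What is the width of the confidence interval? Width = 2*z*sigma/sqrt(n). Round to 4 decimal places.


width = 2*z*sigma/sqrt(n)
2*z*sigma = 2 * 1.96 * 16.41 = 64.3272
sqrt(177) ≈ 13.304135
width = 64.3272 / 13.304135 ≈ 4.835128

4.8351


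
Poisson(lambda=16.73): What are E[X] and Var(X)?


E[X] = Var(X) = lambda = 16.73

16.73, 16.73


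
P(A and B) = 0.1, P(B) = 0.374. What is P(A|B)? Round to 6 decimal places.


P(A|B) = P(A and B) / P(B) = 0.1 / 0.374 = 50/187 ≈ 0.26737968

0.267380


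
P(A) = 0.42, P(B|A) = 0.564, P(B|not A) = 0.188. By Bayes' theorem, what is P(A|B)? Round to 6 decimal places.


P(A|B) = P(B|A)*P(A) / P(B), P(B) = P(B|A)*P(A) + P(B|not A)*P(not A)
P(B|A)*P(A) = 0.564 * 0.42 = 0.23688
P(B|not A)*P(not A) = 0.188 * 0.58 = 0.10904
P(B) = 0.23688 + 0.10904 = 0.34592
P(A|B) = 0.23688 / 0.34592 = 63/92 ≈ 0.68478261

0.684783


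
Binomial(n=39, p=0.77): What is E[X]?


E[X] = n*p = 39 * 0.77 = 30.03

30.03


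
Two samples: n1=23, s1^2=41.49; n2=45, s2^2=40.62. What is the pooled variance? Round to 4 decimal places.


sp^2 = ((n1-1)*s1^2 + (n2-1)*s2^2)/(n1+n2-2)
(n1-1)*s1^2 = 22 * 41.49 = 912.78
(n2-1)*s2^2 = 44 * 40.62 = 1787.28
numerator = 912.78 + 1787.28 = 2700.06
n1+n2-2 = 66
sp^2 = 2700.06 / 66 = 40.91

40.9100


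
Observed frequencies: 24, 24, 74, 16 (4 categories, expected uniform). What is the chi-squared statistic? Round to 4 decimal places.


chi2 = sum((O-E)^2/E), E = total/4
total = 138, E = 138/4 = 34.5
(24 - 34.5)^2 / 34.5 = 110.25 / 34.5 = 147/46 ≈ 3.195652
(24 - 34.5)^2 / 34.5 = 110.25 / 34.5 = 147/46 ≈ 3.195652
(74 - 34.5)^2 / 34.5 = 1560.25 / 34.5 = 6241/138 ≈ 45.224638
(16 - 34.5)^2 / 34.5 = 342.25 / 34.5 = 1369/138 ≈ 9.920290
chi2 = 4246/69 ≈ 61.536232

61.5362


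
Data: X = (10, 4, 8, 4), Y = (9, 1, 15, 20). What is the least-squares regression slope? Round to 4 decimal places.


b = sum((xi-xbar)(yi-ybar)) / sum((xi-xbar)^2)
n = 4, xbar = 26/4 = 6.5, ybar = 45/4 = 11.25
Sxy = sum((xi-xbar)(yi-ybar)) = 1.5
Sxx = sum((xi-xbar)^2) = 27
b = Sxy / Sxx = 1/18 ≈ 0.055556

0.0556


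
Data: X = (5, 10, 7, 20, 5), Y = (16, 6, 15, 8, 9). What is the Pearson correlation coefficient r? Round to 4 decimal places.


r = sum((xi-xbar)(yi-ybar)) / sqrt(sum((xi-xbar)^2) * sum((yi-ybar)^2))
n = 5, xbar = 47/5 = 9.4, ybar = 54/5 = 10.8
Sxy = sum((xi-xbar)(yi-ybar)) = -57.6
Sxx = sum((xi-xbar)^2) = 157.2
Syy = sum((yi-ybar)^2) = 78.8
sqrt(Sxx*Syy) ≈ 111.298518
r = Sxy / sqrt(Sxx*Syy) = -57.6 / 111.298518 ≈ -0.517527

-0.5175


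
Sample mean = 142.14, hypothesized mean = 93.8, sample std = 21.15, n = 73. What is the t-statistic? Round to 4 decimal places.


t = (xbar - mu0) / (s/sqrt(n))
xbar - mu0 = 142.14 - 93.8 = 48.34
sqrt(73) ≈ 8.54400375
s/sqrt(n) = 21.15 / 8.54400375 ≈ 2.47542026
t = 48.34 / 2.47542026 ≈ 19.527997

19.5280


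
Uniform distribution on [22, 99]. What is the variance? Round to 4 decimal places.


Var = (b-a)^2 / 12
(b-a)^2 = (99 - 22)^2 = 5929
Var = 5929/12 ≈ 494.083333

494.0833


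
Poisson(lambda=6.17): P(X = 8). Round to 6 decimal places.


P = e^(-lam) * lam^k / k!
e^(-6.17) ≈ 0.002091236
lam^k = 6.17^8 ≈ 2100299.902767
k! = 8! = 40320
P = 0.002091236 * 2100299.902767 / 40320 ≈ 0.108934

0.108934


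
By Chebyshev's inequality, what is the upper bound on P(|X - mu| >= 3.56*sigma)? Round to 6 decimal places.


P <= 1/k^2
k^2 = 3.56^2 = 12.6736
1/k^2 = 1 / 12.6736 = 625/7921 ≈ 0.07890418

0.078904


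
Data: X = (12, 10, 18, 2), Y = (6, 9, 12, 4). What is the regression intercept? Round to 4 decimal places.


a = ybar - b*xbar, where b = sum((xi-xbar)(yi-ybar)) / sum((xi-xbar)^2)
n = 4, xbar = 42/4 = 10.5, ybar = 31/4 = 7.75
Sxy = sum((xi-xbar)(yi-ybar)) = 60.5
Sxx = sum((xi-xbar)^2) = 131
b = Sxy / Sxx = 121/262 ≈ 0.461832
a = 7.75 - 0.461832 * 10.5 = 380/131 ≈ 2.900763

2.9008


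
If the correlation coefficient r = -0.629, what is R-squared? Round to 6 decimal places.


R^2 = r^2 = (-0.629)^2 = 0.395641

0.395641


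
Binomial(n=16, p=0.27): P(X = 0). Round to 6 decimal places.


P = C(n,k) * p^k * (1-p)^(n-k)
C(16,0) = 1
p^k = 0.27^0 = 1
(1-p)^(n-k) = 0.73^16 ≈ 0.006503779
P = 1 * 1 * 0.006503779 ≈ 0.006504

0.006504


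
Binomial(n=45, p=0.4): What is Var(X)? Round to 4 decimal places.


Var = n*p*(1-p) = 45 * 0.4 * 0.6 = 10.8

10.8000


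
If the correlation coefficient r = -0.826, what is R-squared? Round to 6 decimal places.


R^2 = r^2 = (-0.826)^2 = 0.682276

0.682276


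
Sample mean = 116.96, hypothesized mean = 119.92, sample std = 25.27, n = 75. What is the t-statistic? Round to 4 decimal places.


t = (xbar - mu0) / (s/sqrt(n))
xbar - mu0 = 116.96 - 119.92 = -2.96
sqrt(75) ≈ 8.66025404
s/sqrt(n) = 25.27 / 8.66025404 ≈ 2.91792826
t = -2.96 / 2.91792826 ≈ -1.014418

-1.0144


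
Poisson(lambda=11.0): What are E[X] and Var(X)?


E[X] = Var(X) = lambda = 11.0

11.0, 11.0


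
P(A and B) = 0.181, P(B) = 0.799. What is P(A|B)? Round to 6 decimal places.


P(A|B) = P(A and B) / P(B) = 0.181 / 0.799 = 181/799 ≈ 0.22653317

0.226533


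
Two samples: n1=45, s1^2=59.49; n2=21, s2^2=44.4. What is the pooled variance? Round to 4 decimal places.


sp^2 = ((n1-1)*s1^2 + (n2-1)*s2^2)/(n1+n2-2)
(n1-1)*s1^2 = 44 * 59.49 = 2617.56
(n2-1)*s2^2 = 20 * 44.4 = 888
numerator = 2617.56 + 888 = 3505.56
n1+n2-2 = 64
sp^2 = 3505.56 / 64 = 54.774375

54.7744


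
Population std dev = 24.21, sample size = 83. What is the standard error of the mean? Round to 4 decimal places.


SE = sigma / sqrt(n)
sqrt(83) ≈ 9.110434
SE = 24.21 / 9.110434 ≈ 2.657393

2.6574


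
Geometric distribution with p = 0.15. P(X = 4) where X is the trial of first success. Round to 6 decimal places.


P = (1-p)^(k-1) * p
(1-p)^(k-1) = 0.85^3 = 0.614125
P = 0.614125 * 0.15 = 0.09211875

0.092119


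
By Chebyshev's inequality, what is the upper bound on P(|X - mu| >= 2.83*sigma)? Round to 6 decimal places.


P <= 1/k^2
k^2 = 2.83^2 = 8.0089
1/k^2 = 1 / 8.0089 ≈ 0.12486109

0.124861


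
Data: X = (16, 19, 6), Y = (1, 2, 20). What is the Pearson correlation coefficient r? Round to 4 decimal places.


r = sum((xi-xbar)(yi-ybar)) / sqrt(sum((xi-xbar)^2) * sum((yi-ybar)^2))
n = 3, xbar = 41/3 ≈ 13.666667, ybar = 23/3 ≈ 7.666667
Sxy = sum((xi-xbar)(yi-ybar)) = -421/3 ≈ -140.333333
Sxx = sum((xi-xbar)^2) = 278/3 ≈ 92.666667
Syy = sum((yi-ybar)^2) = 686/3 ≈ 228.666667
sqrt(Sxx*Syy) ≈ 145.567090
r = Sxy / sqrt(Sxx*Syy) = -140.333333 / 145.567090 ≈ -0.964046

-0.9640


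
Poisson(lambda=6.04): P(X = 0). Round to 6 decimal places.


P = e^(-lam) * lam^k / k!
e^(-6.04) ≈ 0.002381559
lam^k = 6.04^0 = 1
k! = 0! = 1
P = 0.002381559 * 1 / 1 ≈ 0.002382

0.002382


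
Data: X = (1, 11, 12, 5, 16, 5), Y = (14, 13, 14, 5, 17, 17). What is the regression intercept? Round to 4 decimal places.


a = ybar - b*xbar, where b = sum((xi-xbar)(yi-ybar)) / sum((xi-xbar)^2)
n = 6, xbar = 50/6 = 25/3 ≈ 8.333333, ybar = 80/6 = 40/3 ≈ 13.333333
Sxy = sum((xi-xbar)(yi-ybar)) = 121/3 ≈ 40.333333
Sxx = sum((xi-xbar)^2) = 466/3 ≈ 155.333333
b = Sxy / Sxx = 121/466 ≈ 0.259657
a = 13.333333 - 0.259657 * 8.333333 = 5205/466 ≈ 11.169528

11.1695


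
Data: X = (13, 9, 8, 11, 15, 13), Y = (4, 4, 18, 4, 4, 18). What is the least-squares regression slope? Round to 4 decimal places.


b = sum((xi-xbar)(yi-ybar)) / sum((xi-xbar)^2)
n = 6, xbar = 69/6 = 11.5, ybar = 52/6 = 26/3 ≈ 8.666667
Sxy = sum((xi-xbar)(yi-ybar)) = -28
Sxx = sum((xi-xbar)^2) = 35.5
b = Sxy / Sxx = -56/71 ≈ -0.788732

-0.7887


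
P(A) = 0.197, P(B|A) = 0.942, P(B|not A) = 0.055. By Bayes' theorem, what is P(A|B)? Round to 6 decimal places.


P(A|B) = P(B|A)*P(A) / P(B), P(B) = P(B|A)*P(A) + P(B|not A)*P(not A)
P(B|A)*P(A) = 0.942 * 0.197 = 0.185574
P(B|not A)*P(not A) = 0.055 * 0.803 = 0.044165
P(B) = 0.185574 + 0.044165 = 0.229739
P(A|B) = 0.185574 / 0.229739 ≈ 0.80776011

0.807760


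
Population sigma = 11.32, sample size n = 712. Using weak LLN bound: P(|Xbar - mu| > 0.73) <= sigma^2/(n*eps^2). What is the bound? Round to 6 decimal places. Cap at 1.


bound = min(1, sigma^2/(n*eps^2))
sigma^2 = 11.32^2 = 128.1424
n*eps^2 = 712 * 0.73^2 = 712 * 0.5329 = 379.4248
sigma^2/(n*eps^2) = 128.1424 / 379.4248 ≈ 0.33772806

0.337728


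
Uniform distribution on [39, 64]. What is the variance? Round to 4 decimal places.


Var = (b-a)^2 / 12
(b-a)^2 = (64 - 39)^2 = 625
Var = 625/12 ≈ 52.083333

52.0833


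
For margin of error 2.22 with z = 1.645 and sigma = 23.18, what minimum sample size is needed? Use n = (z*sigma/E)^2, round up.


z*sigma/E = 1.645 * 23.18 / 2.22 ≈ 17.176171
(z*sigma/E)^2 ≈ 295.020856
round up: n = 296

296


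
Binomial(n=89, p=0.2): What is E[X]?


E[X] = n*p = 89 * 0.2 = 17.8

17.8


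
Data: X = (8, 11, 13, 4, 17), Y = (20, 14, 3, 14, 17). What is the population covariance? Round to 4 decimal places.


Cov = (1/n)*sum((xi-xbar)(yi-ybar))
n = 5, xbar = 53/5 = 10.6, ybar = 68/5 = 13.6
sum((xi-xbar)(yi-ybar)) = -22.8
Cov = -22.8 / 5 = -4.56

-4.5600


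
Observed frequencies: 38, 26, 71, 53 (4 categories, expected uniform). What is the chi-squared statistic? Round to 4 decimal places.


chi2 = sum((O-E)^2/E), E = total/4
total = 188, E = 188/4 = 47
(38 - 47)^2 / 47 = 81 / 47 = 81/47 ≈ 1.723404
(26 - 47)^2 / 47 = 441 / 47 = 441/47 ≈ 9.382979
(71 - 47)^2 / 47 = 576 / 47 = 576/47 ≈ 12.255319
(53 - 47)^2 / 47 = 36 / 47 = 36/47 ≈ 0.765957
chi2 = 1134/47 ≈ 24.127660

24.1277


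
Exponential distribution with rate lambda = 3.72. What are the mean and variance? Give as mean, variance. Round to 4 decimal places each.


mean = 1/lam, var = 1/lam^2
mean = 1 / 3.72 = 25/93 ≈ 0.268817
lam^2 = 3.72^2 = 13.8384
var = 1 / 13.8384 = 625/8649 ≈ 0.072263

0.2688, 0.0723


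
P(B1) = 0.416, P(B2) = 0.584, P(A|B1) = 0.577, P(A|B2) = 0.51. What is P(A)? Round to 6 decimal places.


P(A) = P(A|B1)*P(B1) + P(A|B2)*P(B2)
P(A|B1)*P(B1) = 0.577 * 0.416 = 0.240032
P(A|B2)*P(B2) = 0.51 * 0.584 = 0.29784
P(A) = 0.240032 + 0.29784 = 0.537872

0.537872


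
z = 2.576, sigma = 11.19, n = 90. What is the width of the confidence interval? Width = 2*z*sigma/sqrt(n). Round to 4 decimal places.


width = 2*z*sigma/sqrt(n)
2*z*sigma = 2 * 2.576 * 11.19 = 57.65088
sqrt(90) ≈ 9.486833
width = 57.65088 / 9.486833 ≈ 6.076936

6.0769


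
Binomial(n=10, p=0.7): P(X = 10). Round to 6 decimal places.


P = C(n,k) * p^k * (1-p)^(n-k)
C(10,10) = 1
p^k = 0.7^10 ≈ 0.02824752
(1-p)^(n-k) = 0.3^0 = 1
P = 1 * 0.02824752 * 1 ≈ 0.028248

0.028248


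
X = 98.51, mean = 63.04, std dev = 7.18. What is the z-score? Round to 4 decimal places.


z = (X - mu) / sigma
X - mu = 98.51 - 63.04 = 35.47
z = 35.47 / 7.18 = 3547/718 ≈ 4.940111

4.9401


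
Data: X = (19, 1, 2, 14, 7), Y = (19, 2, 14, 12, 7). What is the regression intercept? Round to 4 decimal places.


a = ybar - b*xbar, where b = sum((xi-xbar)(yi-ybar)) / sum((xi-xbar)^2)
n = 5, xbar = 43/5 = 8.6, ybar = 54/5 = 10.8
Sxy = sum((xi-xbar)(yi-ybar)) = 143.6
Sxx = sum((xi-xbar)^2) = 241.2
b = Sxy / Sxx = 359/603 ≈ 0.595357
a = 10.8 - 0.595357 * 8.6 = 3425/603 ≈ 5.679934

5.6799


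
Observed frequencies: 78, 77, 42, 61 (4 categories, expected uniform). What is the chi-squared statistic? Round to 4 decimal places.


chi2 = sum((O-E)^2/E), E = total/4
total = 258, E = 258/4 = 64.5
(78 - 64.5)^2 / 64.5 = 182.25 / 64.5 = 243/86 ≈ 2.825581
(77 - 64.5)^2 / 64.5 = 156.25 / 64.5 = 625/258 ≈ 2.422481
(42 - 64.5)^2 / 64.5 = 506.25 / 64.5 = 675/86 ≈ 7.848837
(61 - 64.5)^2 / 64.5 = 12.25 / 64.5 = 49/258 ≈ 0.189922
chi2 = 1714/129 ≈ 13.286822

13.2868


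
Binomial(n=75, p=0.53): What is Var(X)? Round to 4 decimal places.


Var = n*p*(1-p) = 75 * 0.53 * 0.47 = 18.6825

18.6825


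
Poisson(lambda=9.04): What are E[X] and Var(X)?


E[X] = Var(X) = lambda = 9.04

9.04, 9.04


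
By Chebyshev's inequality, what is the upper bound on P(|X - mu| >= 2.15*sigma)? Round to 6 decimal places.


P <= 1/k^2
k^2 = 2.15^2 = 4.6225
1/k^2 = 1 / 4.6225 = 400/1849 ≈ 0.21633315

0.216333


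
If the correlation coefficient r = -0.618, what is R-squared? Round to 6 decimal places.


R^2 = r^2 = (-0.618)^2 = 0.381924

0.381924


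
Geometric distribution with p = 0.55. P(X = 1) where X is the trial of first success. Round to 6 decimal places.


P = (1-p)^(k-1) * p
(1-p)^(k-1) = 0.45^0 = 1
P = 1 * 0.55 = 0.55

0.550000


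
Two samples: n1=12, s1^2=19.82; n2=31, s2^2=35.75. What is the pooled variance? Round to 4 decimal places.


sp^2 = ((n1-1)*s1^2 + (n2-1)*s2^2)/(n1+n2-2)
(n1-1)*s1^2 = 11 * 19.82 = 218.02
(n2-1)*s2^2 = 30 * 35.75 = 1072.5
numerator = 218.02 + 1072.5 = 1290.52
n1+n2-2 = 41
sp^2 = 1290.52 / 41 = 32263/1025 ≈ 31.476098

31.4761


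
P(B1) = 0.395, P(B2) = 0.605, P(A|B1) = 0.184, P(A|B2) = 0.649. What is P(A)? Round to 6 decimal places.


P(A) = P(A|B1)*P(B1) + P(A|B2)*P(B2)
P(A|B1)*P(B1) = 0.184 * 0.395 = 0.07268
P(A|B2)*P(B2) = 0.649 * 0.605 = 0.392645
P(A) = 0.07268 + 0.392645 = 0.465325

0.465325


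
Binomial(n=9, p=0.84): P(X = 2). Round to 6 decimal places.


P = C(n,k) * p^k * (1-p)^(n-k)
C(9,2) = 36
p^k = 0.84^2 = 0.7056
(1-p)^(n-k) = 0.16^7 ≈ 0.000002684355
P = 36 * 0.7056 * 0.000002684355 ≈ 0.000068

0.000068


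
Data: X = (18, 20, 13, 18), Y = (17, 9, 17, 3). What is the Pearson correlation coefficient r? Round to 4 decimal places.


r = sum((xi-xbar)(yi-ybar)) / sqrt(sum((xi-xbar)^2) * sum((yi-ybar)^2))
n = 4, xbar = 69/4 = 17.25, ybar = 46/4 = 11.5
Sxy = sum((xi-xbar)(yi-ybar)) = -32.5
Sxx = sum((xi-xbar)^2) = 26.75
Syy = sum((yi-ybar)^2) = 139
sqrt(Sxx*Syy) ≈ 60.977455
r = Sxy / sqrt(Sxx*Syy) = -32.5 / 60.977455 ≈ -0.532984

-0.5330


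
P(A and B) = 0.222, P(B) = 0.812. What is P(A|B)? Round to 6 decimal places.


P(A|B) = P(A and B) / P(B) = 0.222 / 0.812 = 111/406 ≈ 0.27339901

0.273399


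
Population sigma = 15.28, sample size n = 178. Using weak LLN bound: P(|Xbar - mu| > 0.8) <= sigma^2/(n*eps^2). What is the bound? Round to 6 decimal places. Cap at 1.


bound = min(1, sigma^2/(n*eps^2))
sigma^2 = 15.28^2 = 233.4784
n*eps^2 = 178 * 0.8^2 = 178 * 0.64 = 113.92
sigma^2/(n*eps^2) = 233.4784 / 113.92 ≈ 2.04949438
this exceeds 1, so the bound is capped at 1

1.000000


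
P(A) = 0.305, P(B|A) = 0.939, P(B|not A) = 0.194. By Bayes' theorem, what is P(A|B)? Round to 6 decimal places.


P(A|B) = P(B|A)*P(A) / P(B), P(B) = P(B|A)*P(A) + P(B|not A)*P(not A)
P(B|A)*P(A) = 0.939 * 0.305 = 0.286395
P(B|not A)*P(not A) = 0.194 * 0.695 = 0.13483
P(B) = 0.286395 + 0.13483 = 0.421225
P(A|B) = 0.286395 / 0.421225 ≈ 0.67990979

0.679910


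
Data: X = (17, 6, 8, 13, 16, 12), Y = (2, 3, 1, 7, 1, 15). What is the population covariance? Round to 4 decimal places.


Cov = (1/n)*sum((xi-xbar)(yi-ybar))
n = 6, xbar = 72/6 = 12, ybar = 29/6 ≈ 4.833333
sum((xi-xbar)(yi-ybar)) = -1
Cov = -1 / 6 = -1/6 ≈ -0.166667

-0.1667


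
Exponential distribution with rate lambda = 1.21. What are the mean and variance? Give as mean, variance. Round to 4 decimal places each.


mean = 1/lam, var = 1/lam^2
mean = 1 / 1.21 = 100/121 ≈ 0.826446
lam^2 = 1.21^2 = 1.4641
var = 1 / 1.4641 ≈ 0.683013

0.8264, 0.6830


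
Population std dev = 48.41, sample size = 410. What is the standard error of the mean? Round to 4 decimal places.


SE = sigma / sqrt(n)
sqrt(410) ≈ 20.248457
SE = 48.41 / 20.248457 ≈ 2.390799

2.3908


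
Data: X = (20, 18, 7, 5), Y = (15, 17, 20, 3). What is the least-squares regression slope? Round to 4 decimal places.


b = sum((xi-xbar)(yi-ybar)) / sum((xi-xbar)^2)
n = 4, xbar = 50/4 = 12.5, ybar = 55/4 = 13.75
Sxy = sum((xi-xbar)(yi-ybar)) = 73.5
Sxx = sum((xi-xbar)^2) = 173
b = Sxy / Sxx = 147/346 ≈ 0.424855

0.4249


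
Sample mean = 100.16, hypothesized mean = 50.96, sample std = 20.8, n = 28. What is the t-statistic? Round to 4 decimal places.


t = (xbar - mu0) / (s/sqrt(n))
xbar - mu0 = 100.16 - 50.96 = 49.2
sqrt(28) ≈ 5.29150262
s/sqrt(n) = 20.8 / 5.29150262 ≈ 3.93083052
t = 49.2 / 3.93083052 ≈ 12.516439

12.5164


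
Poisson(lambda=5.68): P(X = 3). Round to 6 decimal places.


P = e^(-lam) * lam^k / k!
e^(-5.68) ≈ 0.003413558
lam^k = 5.68^3 = 183.250432
k! = 3! = 6
P = 0.003413558 * 183.250432 / 6 ≈ 0.104256

0.104256


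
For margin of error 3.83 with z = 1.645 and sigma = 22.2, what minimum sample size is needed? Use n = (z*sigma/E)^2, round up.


z*sigma/E = 1.645 * 22.2 / 3.83 = 36519/3830 ≈ 9.534987
(z*sigma/E)^2 ≈ 90.915976
round up: n = 91

91
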